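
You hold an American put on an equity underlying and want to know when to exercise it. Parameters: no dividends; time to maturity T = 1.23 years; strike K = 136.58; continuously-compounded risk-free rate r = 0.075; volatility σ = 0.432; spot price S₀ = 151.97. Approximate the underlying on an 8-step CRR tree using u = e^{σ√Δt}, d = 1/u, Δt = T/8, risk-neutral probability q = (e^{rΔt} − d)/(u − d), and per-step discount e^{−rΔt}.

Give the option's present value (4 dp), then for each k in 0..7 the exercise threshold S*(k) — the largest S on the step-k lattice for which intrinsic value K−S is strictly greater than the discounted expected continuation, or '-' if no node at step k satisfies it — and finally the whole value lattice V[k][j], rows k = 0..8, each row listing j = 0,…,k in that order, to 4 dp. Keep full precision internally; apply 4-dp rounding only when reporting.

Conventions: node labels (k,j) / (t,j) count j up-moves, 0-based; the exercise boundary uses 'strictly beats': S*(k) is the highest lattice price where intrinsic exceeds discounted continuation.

price = 15.9092
boundary = - - - - 77.1782 91.4241 77.1782 91.4241
tree:
15.9092
23.2698 8.6790
33.0143 13.7502 3.6439
45.2030 21.1988 6.3781 0.9047
59.4018 31.5982 10.9536 1.8010 0.0000
71.4278 45.1559 18.3349 3.5851 0.0000 0.0000
81.5799 59.4018 29.5911 7.1367 0.0000 0.0000 0.0000
90.1501 71.4278 45.1559 14.2067 0.0000 0.0000 0.0000 0.0000
97.3849 81.5799 59.4018 28.2805 0.0000 0.0000 0.0000 0.0000 0.0000

Δt=0.15375  u=1.18458  d=0.84418  q=0.49182  discount=0.98853
step 8 (expiry): payoffs max(K−S,0) = 97.3849 81.5799 59.4018 28.2805 0.0000 0.0000 0.0000 0.0000 0.0000
step 7: (k=7,j=0): S=46.4299, K−S=90.1501, hold=88.5842 ⇒ V=90.1501 exercise | (k=7,j=1): S=65.1522, K−S=71.4278, hold=69.8619 ⇒ V=71.4278 exercise | (k=7,j=2): S=91.4241, K−S=45.1559, hold=43.5900 ⇒ V=45.1559 exercise | (k=7,j=3): S=128.2898, K−S=8.2902, hold=14.2067 ⇒ V=14.2067 continue | (k=7,j=4): S=180.0212, K−S=0.0000, hold=0.0000 ⇒ V=0.0000 continue | (k=7,j=5): S=252.6126, K−S=0.0000, hold=0.0000 ⇒ V=0.0000 continue | (k=7,j=6): S=354.4758, K−S=0.0000, hold=0.0000 ⇒ V=0.0000 continue | (k=7,j=7): S=497.4141, K−S=0.0000, hold=0.0000 ⇒ V=0.0000 continue  boundary S*=91.4241
step 6: (k=6,j=0): S=55.0001, K−S=81.5799, hold=80.0140 ⇒ V=81.5799 exercise | (k=6,j=1): S=77.1782, K−S=59.4018, hold=57.8359 ⇒ V=59.4018 exercise | (k=6,j=2): S=108.2995, K−S=28.2805, hold=29.5911 ⇒ V=29.5911 continue | (k=6,j=3): S=151.9700, K−S=0.0000, hold=7.1367 ⇒ V=7.1367 continue | (k=6,j=4): S=213.2502, K−S=0.0000, hold=0.0000 ⇒ V=0.0000 continue | (k=6,j=5): S=299.2408, K−S=0.0000, hold=0.0000 ⇒ V=0.0000 continue | (k=6,j=6): S=419.9062, K−S=0.0000, hold=0.0000 ⇒ V=0.0000 continue  boundary S*=77.1782
step 5: (k=5,j=0): S=65.1522, K−S=71.4278, hold=69.8619 ⇒ V=71.4278 exercise | (k=5,j=1): S=91.4241, K−S=45.1559, hold=44.2272 ⇒ V=45.1559 exercise | (k=5,j=2): S=128.2898, K−S=8.2902, hold=18.3349 ⇒ V=18.3349 continue | (k=5,j=3): S=180.0212, K−S=0.0000, hold=3.5851 ⇒ V=3.5851 continue | (k=5,j=4): S=252.6126, K−S=0.0000, hold=0.0000 ⇒ V=0.0000 continue | (k=5,j=5): S=354.4758, K−S=0.0000, hold=0.0000 ⇒ V=0.0000 continue  boundary S*=91.4241
step 4: (k=4,j=0): S=77.1782, K−S=59.4018, hold=57.8359 ⇒ V=59.4018 exercise | (k=4,j=1): S=108.2995, K−S=28.2805, hold=31.5982 ⇒ V=31.5982 continue | (k=4,j=2): S=151.9700, K−S=0.0000, hold=10.9536 ⇒ V=10.9536 continue | (k=4,j=3): S=213.2502, K−S=0.0000, hold=1.8010 ⇒ V=1.8010 continue | (k=4,j=4): S=299.2408, K−S=0.0000, hold=0.0000 ⇒ V=0.0000 continue  boundary S*=77.1782
step 3: (k=3,j=0): S=91.4241, K−S=45.1559, hold=45.2030 ⇒ V=45.2030 continue | (k=3,j=1): S=128.2898, K−S=8.2902, hold=21.1988 ⇒ V=21.1988 continue | (k=3,j=2): S=180.0212, K−S=0.0000, hold=6.3781 ⇒ V=6.3781 continue | (k=3,j=3): S=252.6126, K−S=0.0000, hold=0.9047 ⇒ V=0.9047 continue  boundary S*=-
step 2: (k=2,j=0): S=108.2995, K−S=28.2805, hold=33.0143 ⇒ V=33.0143 continue | (k=2,j=1): S=151.9700, K−S=0.0000, hold=13.7502 ⇒ V=13.7502 continue | (k=2,j=2): S=213.2502, K−S=0.0000, hold=3.6439 ⇒ V=3.6439 continue  boundary S*=-
step 1: (k=1,j=0): S=128.2898, K−S=8.2902, hold=23.2698 ⇒ V=23.2698 continue | (k=1,j=1): S=180.0212, K−S=0.0000, hold=8.6790 ⇒ V=8.6790 continue  boundary S*=-
step 0: (k=0,j=0): S=151.9700, K−S=0.0000, hold=15.9092 ⇒ V=15.9092 continue  boundary S*=-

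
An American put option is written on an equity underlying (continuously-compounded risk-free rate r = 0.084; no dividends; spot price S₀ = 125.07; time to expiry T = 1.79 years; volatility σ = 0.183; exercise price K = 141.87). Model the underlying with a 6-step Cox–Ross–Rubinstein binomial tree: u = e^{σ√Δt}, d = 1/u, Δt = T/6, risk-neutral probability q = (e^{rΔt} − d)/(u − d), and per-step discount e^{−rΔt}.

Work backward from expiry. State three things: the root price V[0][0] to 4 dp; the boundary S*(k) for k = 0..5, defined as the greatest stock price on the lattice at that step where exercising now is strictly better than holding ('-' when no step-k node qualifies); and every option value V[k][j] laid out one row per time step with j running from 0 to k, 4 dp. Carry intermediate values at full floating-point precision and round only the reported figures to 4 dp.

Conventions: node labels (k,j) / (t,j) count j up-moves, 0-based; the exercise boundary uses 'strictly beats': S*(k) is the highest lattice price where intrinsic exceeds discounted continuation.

price = 16.8000
boundary = 125.0700 113.1732 125.0700 113.1732 125.0700 113.1732
tree:
16.8000
28.6968 8.6900
39.4620 16.8000 3.6893
49.2032 28.6968 8.0120 0.9842
58.0178 39.4620 16.8000 2.5341 0.0000
65.9939 49.2032 28.6968 6.5248 0.0000 0.0000
73.2114 58.0178 39.4620 16.8000 0.0000 0.0000 0.0000

params: Δt=0.29833 u=1.10512 d=0.90488 q=0.60176 e^(-rΔt)=0.97525
t_6 payoffs: 73.2114 58.0178 39.4620 16.8000 0.0000 0.0000 0.0000
t_5: node(5,0) S=75.8761 payoff=65.9939 vs cont=62.4828 → 65.9939 [stop]  node(5,1) S=92.6668 payoff=49.2032 vs cont=45.6921 → 49.2032 [stop]  node(5,2) S=113.1732 payoff=28.6968 vs cont=25.1857 → 28.6968 [stop]  node(5,3) S=138.2174 payoff=3.6526 vs cont=6.5248 → 6.5248 [wait]  node(5,4) S=168.8038 payoff=0.0000 vs cont=0.0000 → 0.0000 [wait]  node(5,5) S=206.1586 payoff=0.0000 vs cont=0.0000 → 0.0000 [wait]  ⇒ S*(5)=113.1732
t_4: node(4,0) S=83.8522 payoff=58.0178 vs cont=54.5067 → 58.0178 [stop]  node(4,1) S=102.4080 payoff=39.4620 vs cont=35.9509 → 39.4620 [stop]  node(4,2) S=125.0700 payoff=16.8000 vs cont=14.9745 → 16.8000 [stop]  node(4,3) S=152.7469 payoff=0.0000 vs cont=2.5341 → 2.5341 [wait]  node(4,4) S=186.5485 payoff=0.0000 vs cont=0.0000 → 0.0000 [wait]  ⇒ S*(4)=125.0700
t_3: node(3,0) S=92.6668 payoff=49.2032 vs cont=45.6921 → 49.2032 [stop]  node(3,1) S=113.1732 payoff=28.6968 vs cont=25.1857 → 28.6968 [stop]  node(3,2) S=138.2174 payoff=3.6526 vs cont=8.0120 → 8.0120 [wait]  node(3,3) S=168.8038 payoff=0.0000 vs cont=0.9842 → 0.9842 [wait]  ⇒ S*(3)=113.1732
t_2: node(2,0) S=102.4080 payoff=39.4620 vs cont=35.9509 → 39.4620 [stop]  node(2,1) S=125.0700 payoff=16.8000 vs cont=15.8473 → 16.8000 [stop]  node(2,2) S=152.7469 payoff=0.0000 vs cont=3.6893 → 3.6893 [wait]  ⇒ S*(2)=125.0700
t_1: node(1,0) S=113.1732 payoff=28.6968 vs cont=25.1857 → 28.6968 [stop]  node(1,1) S=138.2174 payoff=3.6526 vs cont=8.6900 → 8.6900 [wait]  ⇒ S*(1)=113.1732
t_0: node(0,0) S=125.0700 payoff=16.8000 vs cont=16.2452 → 16.8000 [stop]  ⇒ S*(0)=125.0700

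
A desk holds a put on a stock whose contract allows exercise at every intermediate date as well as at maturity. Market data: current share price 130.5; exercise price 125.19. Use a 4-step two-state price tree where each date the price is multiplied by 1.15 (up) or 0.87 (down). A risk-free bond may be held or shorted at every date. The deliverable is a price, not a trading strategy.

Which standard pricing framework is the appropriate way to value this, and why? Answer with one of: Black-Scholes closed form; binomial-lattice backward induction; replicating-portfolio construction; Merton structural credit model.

Key observation: the exercise right at every one of the 4 steps is what matters: each node needs max(125.19 − S, continuation), which only the stepwise tree valuation starting from spot 130.5 delivers.

framework: binomial-lattice backward induction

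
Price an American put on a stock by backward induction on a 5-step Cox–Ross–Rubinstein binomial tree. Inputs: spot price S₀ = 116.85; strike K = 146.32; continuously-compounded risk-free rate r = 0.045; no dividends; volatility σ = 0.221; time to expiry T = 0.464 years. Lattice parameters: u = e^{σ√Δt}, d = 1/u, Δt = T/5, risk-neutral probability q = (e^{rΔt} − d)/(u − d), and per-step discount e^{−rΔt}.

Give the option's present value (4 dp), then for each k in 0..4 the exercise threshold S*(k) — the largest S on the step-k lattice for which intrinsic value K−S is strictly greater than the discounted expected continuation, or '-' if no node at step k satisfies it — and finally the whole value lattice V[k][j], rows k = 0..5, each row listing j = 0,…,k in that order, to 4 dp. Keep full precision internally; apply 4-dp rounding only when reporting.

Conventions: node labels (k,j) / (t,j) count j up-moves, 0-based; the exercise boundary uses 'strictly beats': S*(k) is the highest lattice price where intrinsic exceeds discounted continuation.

price = 29.4700
boundary = 116.8500 109.2422 116.8500 124.9876 133.6919
tree:
29.4700
37.0778 21.3578
44.1902 29.4700 13.8685
50.8396 37.0778 21.3324 6.9306
57.0561 44.1902 29.4700 12.6281 1.6049
62.8678 50.8396 37.0778 21.3324 3.3176 0.0000

Δt=0.09280, u=1.06964, d=0.93489, q=0.51423, disc=e^(-rΔt)=0.99583
k=5 terminal: V=max(K-S,0) → 62.8678 50.8396 37.0778 21.3324 3.3176 0.0000
k=4: j=0 S=89.2639 intr=57.0561 cont=56.4463 V=57.0561[EX]; j=1 S=102.1298 intr=44.1902 cont=43.5805 V=44.1902[EX]; j=2 S=116.8500 intr=29.4700 cont=28.8602 V=29.4700[EX]; j=3 S=133.6919 intr=12.6281 cont=12.0183 V=12.6281[EX]; j=4 S=152.9613 intr=0.0000 cont=1.6049 V=1.6049[hold]  S*(4)=133.6919
k=3: j=0 S=95.4804 intr=50.8396 cont=50.2299 V=50.8396[EX]; j=1 S=109.2422 intr=37.0778 cont=36.4680 V=37.0778[EX]; j=2 S=124.9876 intr=21.3324 cont=20.7226 V=21.3324[EX]; j=3 S=143.0024 intr=3.3176 cont=6.9306 V=6.9306[hold]  S*(3)=124.9876
k=2: j=0 S=102.1298 intr=44.1902 cont=43.5805 V=44.1902[EX]; j=1 S=116.8500 intr=29.4700 cont=28.8602 V=29.4700[EX]; j=2 S=133.6919 intr=12.6281 cont=13.8685 V=13.8685[hold]  S*(2)=116.8500
k=1: j=0 S=109.2422 intr=37.0778 cont=36.4680 V=37.0778[EX]; j=1 S=124.9876 intr=21.3324 cont=21.3578 V=21.3578[hold]  S*(1)=109.2422
k=0: j=0 S=116.8500 intr=29.4700 cont=28.8733 V=29.4700[EX]  S*(0)=116.8500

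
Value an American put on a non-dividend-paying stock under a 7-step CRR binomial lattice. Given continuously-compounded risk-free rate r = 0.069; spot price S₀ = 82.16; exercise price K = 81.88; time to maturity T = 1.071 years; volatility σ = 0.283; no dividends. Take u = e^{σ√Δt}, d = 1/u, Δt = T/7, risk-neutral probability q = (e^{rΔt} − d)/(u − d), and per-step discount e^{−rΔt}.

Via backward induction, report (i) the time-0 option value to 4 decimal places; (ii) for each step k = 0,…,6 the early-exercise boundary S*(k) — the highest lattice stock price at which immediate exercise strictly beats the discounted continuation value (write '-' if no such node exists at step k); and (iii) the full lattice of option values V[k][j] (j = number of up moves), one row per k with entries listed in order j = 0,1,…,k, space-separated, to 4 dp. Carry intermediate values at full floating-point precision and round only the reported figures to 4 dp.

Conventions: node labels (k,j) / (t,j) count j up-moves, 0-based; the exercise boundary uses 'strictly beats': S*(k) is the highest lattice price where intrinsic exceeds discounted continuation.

Δt=0.15300, u=1.11706, d=0.89521, q=0.52019, disc=e^(-rΔt)=0.98950
k=7 terminal: V=max(K-S,0) → 44.0237 34.6425 22.9364 8.3295 0.0000 0.0000 0.0000 0.0000
k=6: j=0 S=42.2875 intr=39.5925 cont=38.7326 V=39.5925[EX]; j=1 S=52.7669 intr=29.1131 cont=28.2532 V=29.1131[EX]; j=2 S=65.8432 intr=16.0368 cont=15.1769 V=16.0368[EX]; j=3 S=82.1600 intr=0.0000 cont=3.9546 V=3.9546[hold]; j=4 S=102.5203 intr=0.0000 cont=0.0000 V=0.0000[hold]; j=5 S=127.9261 intr=0.0000 cont=0.0000 V=0.0000[hold]; j=6 S=159.6278 intr=0.0000 cont=0.0000 V=0.0000[hold]  S*(6)=65.8432
k=5: j=0 S=47.2375 intr=34.6425 cont=33.7826 V=34.6425[EX]; j=1 S=58.9436 intr=22.9364 cont=22.0766 V=22.9364[EX]; j=2 S=73.5505 intr=8.3295 cont=9.6493 V=9.6493[hold]; j=3 S=91.7773 intr=0.0000 cont=1.8775 V=1.8775[hold]; j=4 S=114.5208 intr=0.0000 cont=0.0000 V=0.0000[hold]; j=5 S=142.9005 intr=0.0000 cont=0.0000 V=0.0000[hold]  S*(5)=58.9436
k=4: j=0 S=52.7669 intr=29.1131 cont=28.2532 V=29.1131[EX]; j=1 S=65.8432 intr=16.0368 cont=15.8563 V=16.0368[EX]; j=2 S=82.1600 intr=0.0000 cont=5.5476 V=5.5476[hold]; j=3 S=102.5203 intr=0.0000 cont=0.8914 V=0.8914[hold]; j=4 S=127.9261 intr=0.0000 cont=0.0000 V=0.0000[hold]  S*(4)=65.8432
k=3: j=0 S=58.9436 intr=22.9364 cont=22.0766 V=22.9364[EX]; j=1 S=73.5505 intr=8.3295 cont=10.4693 V=10.4693[hold]; j=2 S=91.7773 intr=0.0000 cont=3.0926 V=3.0926[hold]; j=3 S=114.5208 intr=0.0000 cont=0.4232 V=0.4232[hold]  S*(3)=58.9436
k=2: j=0 S=65.8432 intr=16.0368 cont=16.2783 V=16.2783[hold]; j=1 S=82.1600 intr=0.0000 cont=6.5623 V=6.5623[hold]; j=2 S=102.5203 intr=0.0000 cont=1.6861 V=1.6861[hold]  S*(2)=-
k=1: j=0 S=73.5505 intr=8.3295 cont=11.1063 V=11.1063[hold]; j=1 S=91.7773 intr=0.0000 cont=3.9835 V=3.9835[hold]  S*(1)=-
k=0: j=0 S=82.1600 intr=0.0000 cont=7.3233 V=7.3233[hold]  S*(0)=-

price = 7.3233
boundary = - - - 58.9436 65.8432 58.9436 65.8432
tree:
7.3233
11.1063 3.9835
16.2783 6.5623 1.6861
22.9364 10.4693 3.0926 0.4232
29.1131 16.0368 5.5476 0.8914 0.0000
34.6425 22.9364 9.6493 1.8775 0.0000 0.0000
39.5925 29.1131 16.0368 3.9546 0.0000 0.0000 0.0000
44.0237 34.6425 22.9364 8.3295 0.0000 0.0000 0.0000 0.0000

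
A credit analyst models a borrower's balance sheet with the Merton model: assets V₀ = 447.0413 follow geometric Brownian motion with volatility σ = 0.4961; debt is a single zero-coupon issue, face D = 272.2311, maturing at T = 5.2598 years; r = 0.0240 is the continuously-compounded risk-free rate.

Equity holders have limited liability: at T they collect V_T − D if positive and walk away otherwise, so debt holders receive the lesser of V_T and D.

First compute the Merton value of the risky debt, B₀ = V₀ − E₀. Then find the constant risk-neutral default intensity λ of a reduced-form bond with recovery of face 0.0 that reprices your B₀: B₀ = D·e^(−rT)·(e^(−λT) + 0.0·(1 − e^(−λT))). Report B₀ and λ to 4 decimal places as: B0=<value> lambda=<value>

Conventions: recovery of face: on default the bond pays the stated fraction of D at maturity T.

B0=176.9935 lambda=0.0579

Work the structural quantities from V₀ = 447.0413 against face 272.2311:
d₁ = [ln(V₀/D) + (r + σ²/2)T] / (σ√T)
   = [ln(447.0413/272.2311) + (0.0240 + 0.5·0.4961²)·5.2598] / (0.4961·√5.2598)
   = [0.496000 + 0.773494] / 1.137768 = 1.115775
d₂ = d₁ − σ√T = 1.115775 − 1.137768 = -0.021994
N(d₁) = 0.867741,  N(d₂) = 0.491227,  e^(−rT) = 0.881408
E₀ = V₀·N(d₁) − D·e^(−rT)·N(d₂)
   = 447.0413·0.867741 − 272.2311·0.881408·0.491227 = 270.047832
B₀ = V₀ − E₀ = 447.0413 − 270.047832 = 176.993468
e^(−λT) = (B₀·e^(rT)/D − 0)/(1 − 0) = (176.9935·1.134549/272.2311 − 0)/1 = 0.73763723
λ = −ln(0.73763723)/5.2598 = 0.057855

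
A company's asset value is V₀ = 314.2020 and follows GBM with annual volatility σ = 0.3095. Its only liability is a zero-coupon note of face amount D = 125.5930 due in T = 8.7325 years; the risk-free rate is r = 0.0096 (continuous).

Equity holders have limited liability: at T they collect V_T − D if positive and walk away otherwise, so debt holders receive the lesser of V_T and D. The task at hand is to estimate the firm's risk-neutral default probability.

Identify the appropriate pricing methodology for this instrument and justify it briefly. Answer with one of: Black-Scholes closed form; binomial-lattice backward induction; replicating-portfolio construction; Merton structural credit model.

framework: Merton structural credit model

Key observation: assets follow a GBM and default happens iff V_T < 125.5930; valuing claims on that split (equity as a call, risky debt as the residual) is the structural model's definition.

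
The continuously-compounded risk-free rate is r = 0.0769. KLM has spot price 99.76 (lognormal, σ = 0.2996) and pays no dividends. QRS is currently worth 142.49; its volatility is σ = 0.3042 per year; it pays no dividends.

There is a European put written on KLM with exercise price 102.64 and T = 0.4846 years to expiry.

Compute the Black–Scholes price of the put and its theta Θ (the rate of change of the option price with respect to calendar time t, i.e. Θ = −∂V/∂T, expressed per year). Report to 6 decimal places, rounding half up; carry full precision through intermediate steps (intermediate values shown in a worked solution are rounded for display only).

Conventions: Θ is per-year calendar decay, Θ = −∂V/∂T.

σ√T = 0.2996·√0.4846 = 0.208561
d₁ = (ln(S/K) + (r+σ²/2)T) / (σ√T) = (ln(99.76/102.64) + (0.0769+0.2996²/2)·0.4846) / 0.208561 = (-0.028460 + 0.059015) / 0.208561 = 0.146500
d₂ = d₁ − σ√T = 0.146500 − 0.208561 = -0.062061
e^{−rT} = 0.963420
N(−d₁) = 0.441763,  N(−d₂) = 0.524743
Put price V = K·e^{−rT}·N(−d₂) − S·N(−d₁) = 51.889438 − 44.070313 = 7.819125
φ(d₁) = (1/√(2π))·e^{−d₁²/2} = 0.394684
Θ = −S·φ(d₁)·σ/(2√T) + r·K·e^{−rT}·N(−d₂) = −8.472784 + 3.990298 = -4.482487

price = 7.819125
Θ = -4.482487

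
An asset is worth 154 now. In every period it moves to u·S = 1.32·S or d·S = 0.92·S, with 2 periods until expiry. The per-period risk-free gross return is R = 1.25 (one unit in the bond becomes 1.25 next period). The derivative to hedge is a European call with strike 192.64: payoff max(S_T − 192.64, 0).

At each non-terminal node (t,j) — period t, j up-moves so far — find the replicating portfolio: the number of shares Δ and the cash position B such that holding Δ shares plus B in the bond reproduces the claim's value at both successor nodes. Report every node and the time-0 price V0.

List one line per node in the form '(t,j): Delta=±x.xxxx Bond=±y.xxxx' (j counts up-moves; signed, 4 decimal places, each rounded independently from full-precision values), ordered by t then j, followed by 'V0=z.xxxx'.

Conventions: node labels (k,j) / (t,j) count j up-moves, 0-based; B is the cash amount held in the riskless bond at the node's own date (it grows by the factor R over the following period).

The replicating-portfolio and risk-neutral prices coincide; use p* = (1.25−0.92)/(1.32−0.92) = 0.8250 for the latter.
At maturity the claim pays: V(2,0)=0.0000, V(2,1)=0.0000, V(2,2)=75.6896
  t=1,j=0: stock 141.6800 → up 187.0176 (V=0.0000), down 130.3456 (V=0.0000). Price 0.0000; hedge Δ=0.0000, bond B=0.0000.
  t=1,j=1: stock 203.2800 → up 268.3296 (V=75.6896), down 187.0176 (V=0.0000). Price 49.9551; hedge Δ=0.9309, bond B=-139.2689.
  t=0,j=0: stock 154.0000 → up 203.2800 (V=49.9551), down 141.6800 (V=0.0000). Price 32.9704; hedge Δ=0.8110, bond B=-91.9175.
Sanity check at the root: Δ(0,0)·S0 + B(0,0) reproduces V0 = 32.9704.

(0,0): Delta=0.8110 Bond=-91.9175
(1,0): Delta=0.0000 Bond=0.0000
(1,1): Delta=0.9309 Bond=-139.2689
V0=32.9704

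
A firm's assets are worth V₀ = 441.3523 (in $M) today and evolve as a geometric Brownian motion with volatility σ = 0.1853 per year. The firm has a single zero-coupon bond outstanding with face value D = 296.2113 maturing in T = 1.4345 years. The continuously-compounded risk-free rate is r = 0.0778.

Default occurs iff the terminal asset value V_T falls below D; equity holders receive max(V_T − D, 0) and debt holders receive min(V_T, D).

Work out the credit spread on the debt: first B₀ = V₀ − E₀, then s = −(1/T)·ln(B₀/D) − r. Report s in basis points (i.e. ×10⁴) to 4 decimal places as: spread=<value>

With assets at 441.3523 and a single debt payment of 296.2113 at 1.4345 years:
d₁ = [ln(V₀/D) + (r + σ²/2)T] / (σ√T)
   = [ln(441.3523/296.2113) + (0.0778 + 0.5·0.1853²)·1.4345] / (0.1853·√1.4345)
   = [0.398770 + 0.136232] / 0.221935 = 2.410625
d₂ = d₁ − σ√T = 2.410625 − 0.221935 = 2.188690
N(d₁) = 0.992037,  N(d₂) = 0.985690,  e^(−rT) = 0.894398
E₀ = V₀·N(d₁) − D·e^(−rT)·N(d₂)
   = 441.3523·0.992037 − 296.2113·0.894398·0.985690 = 176.698186
B₀ = V₀ − E₀ = 441.3523 − 176.698186 = 264.654114
spread = −(1/T)·ln(B₀/D) − r = −(1/1.4345)·ln(264.654114/296.2113) − 0.0778 = 0.00072862
in basis points: 0.00072862 × 10⁴ = 7.2862 bp

spread=7.2862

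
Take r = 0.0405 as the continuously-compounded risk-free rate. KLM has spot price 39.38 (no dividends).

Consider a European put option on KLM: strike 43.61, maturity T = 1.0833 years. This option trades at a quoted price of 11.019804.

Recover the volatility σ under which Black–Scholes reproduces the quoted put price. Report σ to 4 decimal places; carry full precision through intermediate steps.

At σ = 0.5910 the Black–Scholes value reproduces the quote:
σ√T = 0.591·√1.0833 = 0.615123
d₁ = (ln(S/K) + (r+σ²/2)T) / (σ√T) = (ln(39.38/43.61) + (0.0405+0.591²/2)·1.0833) / 0.615123 = (-0.102028 + 0.233062) / 0.615123 = 0.213020
d₂ = d₁ − σ√T = 0.213020 − 0.615123 = -0.402103
e^{−rT} = 0.957075
N(−d₁) = 0.415656,  N(−d₂) = 0.656196
V = K·e^{−rT}·N(−d₂) − S·N(−d₁) = 27.388329 − 16.368525 = 11.019804 (the quoted price), and the Black–Scholes price is strictly increasing in σ, so σ is unique

sigma = 0.5910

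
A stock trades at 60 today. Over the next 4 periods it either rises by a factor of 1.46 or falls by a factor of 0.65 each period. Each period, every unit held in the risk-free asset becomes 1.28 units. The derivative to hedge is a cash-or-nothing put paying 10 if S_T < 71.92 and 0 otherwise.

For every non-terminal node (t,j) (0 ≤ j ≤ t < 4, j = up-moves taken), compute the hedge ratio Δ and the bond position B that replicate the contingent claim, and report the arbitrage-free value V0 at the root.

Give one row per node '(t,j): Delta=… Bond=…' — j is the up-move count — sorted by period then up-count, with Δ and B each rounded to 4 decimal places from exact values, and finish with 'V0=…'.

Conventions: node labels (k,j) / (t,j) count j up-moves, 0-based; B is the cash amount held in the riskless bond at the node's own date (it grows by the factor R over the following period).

(0,0): Delta=-0.0396 Bond=3.1781
(1,0): Delta=-0.1169 Bond=7.0832
(1,1): Delta=-0.0297 Bond=3.2065
(2,0): Delta=0.0000 Bond=6.1035
(2,1): Delta=-0.1317 Bond=9.9130
(2,2): Delta=-0.0168 Bond=2.4448
(3,0): Delta=0.0000 Bond=7.8125
(3,1): Delta=0.0000 Bond=7.8125
(3,2): Delta=-0.1485 Bond=14.0818
(3,3): Delta=0.0000 Bond=0.0000
V0=0.8040

Since d<R<u, set p* = (R−d)/(u−d) = 0.7778; price each node as the discounted p*-expectation of its children.
Expiry values: V(4,0)=10.0000, V(4,1)=10.0000, V(4,2)=10.0000, V(4,3)=0.0000, V(4,4)=0.0000
Node (3,0) S=16.4775: V=(p*·10.0000+(1−p*)·10.0000)/1.28=7.8125; Δ=(10.0000−10.0000)/(24.0571−10.7104)=0.0000; B=V−Δ·S=7.8125
Node (3,1) S=37.0110: V=(p*·10.0000+(1−p*)·10.0000)/1.28=7.8125; Δ=(10.0000−10.0000)/(54.0361−24.0572)=0.0000; B=V−Δ·S=7.8125
Node (3,2) S=83.1324: V=(p*·0.0000+(1−p*)·10.0000)/1.28=1.7361; Δ=(0.0000−10.0000)/(121.3733−54.0361)=-0.1485; B=V−Δ·S=14.0818
Node (3,3) S=186.7282: V=(p*·0.0000+(1−p*)·0.0000)/1.28=0.0000; Δ=(0.0000−0.0000)/(272.6231−121.3733)=0.0000; B=V−Δ·S=0.0000
Node (2,0) S=25.3500: V=(p*·7.8125+(1−p*)·7.8125)/1.28=6.1035; Δ=(7.8125−7.8125)/(37.0110−16.4775)=0.0000; B=V−Δ·S=6.1035
Node (2,1) S=56.9400: V=(p*·1.7361+(1−p*)·7.8125)/1.28=2.4113; Δ=(1.7361−7.8125)/(83.1324−37.0110)=-0.1317; B=V−Δ·S=9.9130
Node (2,2) S=127.8960: V=(p*·0.0000+(1−p*)·1.7361)/1.28=0.3014; Δ=(0.0000−1.7361)/(186.7282−83.1324)=-0.0168; B=V−Δ·S=2.4448
Node (1,0) S=39.0000: V=(p*·2.4113+(1−p*)·6.1035)/1.28=2.5248; Δ=(2.4113−6.1035)/(56.9400−25.3500)=-0.1169; B=V−Δ·S=7.0832
Node (1,1) S=87.6000: V=(p*·0.3014+(1−p*)·2.4113)/1.28=0.6018; Δ=(0.3014−2.4113)/(127.8960−56.9400)=-0.0297; B=V−Δ·S=3.2065
Node (0,0) S=60.0000: V=(p*·0.6018+(1−p*)·2.5248)/1.28=0.8040; Δ=(0.6018−2.5248)/(87.6000−39.0000)=-0.0396; B=V−Δ·S=3.1781
Check: Δ(0,0)·S0 + B(0,0) = 0.8040 = V0.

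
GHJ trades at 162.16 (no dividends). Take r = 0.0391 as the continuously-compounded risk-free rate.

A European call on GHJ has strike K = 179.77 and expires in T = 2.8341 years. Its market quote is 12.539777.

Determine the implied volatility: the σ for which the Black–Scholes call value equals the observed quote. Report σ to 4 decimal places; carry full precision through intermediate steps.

At σ = 0.1099 the Black–Scholes value reproduces the quote:
σ√T = 0.1099·√2.8341 = 0.185014
d₁ = (ln(S/K) + (r+σ²/2)T) / (σ√T) = (ln(162.16/179.77) + (0.0391+0.1099²/2)·2.8341) / 0.185014 = (-0.103095 + 0.127928) / 0.185014 = 0.134226
d₂ = d₁ − σ√T = 0.134226 − 0.185014 = -0.050788
e^{−rT} = 0.895106
N(d₁) = 0.553388,  N(d₂) = 0.479747
V = S·N(d₁) − K·e^{−rT}·N(d₂) = 89.737399 − 77.197622 = 12.539777 (equal to the quote); since ∂V/∂σ > 0 for all σ, the implied volatility is unique

sigma = 0.1099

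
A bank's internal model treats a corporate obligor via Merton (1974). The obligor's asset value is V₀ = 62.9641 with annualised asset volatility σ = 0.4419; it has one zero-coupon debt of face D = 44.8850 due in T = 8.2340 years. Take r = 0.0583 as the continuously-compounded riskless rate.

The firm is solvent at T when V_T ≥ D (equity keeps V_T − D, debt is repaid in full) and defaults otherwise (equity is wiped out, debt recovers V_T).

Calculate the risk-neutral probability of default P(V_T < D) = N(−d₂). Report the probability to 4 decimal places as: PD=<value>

PD=0.4954

Work the structural quantities from V₀ = 62.9641 against face 44.8850:
d₁ = [ln(V₀/D) + (r + σ²/2)T] / (σ√T)
   = [ln(62.9641/44.8850) + (0.0583 + 0.5·0.4419²)·8.2340] / (0.4419·√8.2340)
   = [0.338461 + 1.283992] / 1.268030 = 1.279507
d₂ = d₁ − σ√T = 1.279507 − 1.268030 = 0.011477
risk-neutral PD = N(−d₂) = N(-0.011477) = 0.495421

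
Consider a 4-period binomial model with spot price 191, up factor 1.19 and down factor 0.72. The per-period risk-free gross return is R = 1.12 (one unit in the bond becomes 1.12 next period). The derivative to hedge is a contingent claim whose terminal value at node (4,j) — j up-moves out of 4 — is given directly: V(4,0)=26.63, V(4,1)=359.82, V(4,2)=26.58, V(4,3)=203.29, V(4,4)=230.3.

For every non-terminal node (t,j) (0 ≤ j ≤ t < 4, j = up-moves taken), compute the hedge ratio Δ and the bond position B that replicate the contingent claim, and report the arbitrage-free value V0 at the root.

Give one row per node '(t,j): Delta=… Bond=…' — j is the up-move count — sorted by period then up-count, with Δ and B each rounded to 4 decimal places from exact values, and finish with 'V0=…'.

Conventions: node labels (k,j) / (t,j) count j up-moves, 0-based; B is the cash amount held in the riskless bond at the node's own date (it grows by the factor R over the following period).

Since d<R<u, set p* = (R−d)/(u−d) = 0.8511; price each node as the discounted p*-expectation of its children.
At maturity the claim pays: V(4,0)=26.6300, V(4,1)=359.8200, V(4,2)=26.5800, V(4,3)=203.2900, V(4,4)=230.3000
Node (3,0) S=71.2904: V=(p*·359.8200+(1−p*)·26.6300)/1.12=276.9607; Δ=(359.8200−26.6300)/(84.8355−51.3291)=9.9440; B=V−Δ·S=-431.9542
Node (3,1) S=117.8271: V=(p*·26.5800+(1−p*)·359.8200)/1.12=68.0460; Δ=(26.5800−359.8200)/(140.2143−84.8355)=-6.0175; B=V−Δ·S=777.0672
Node (3,2) S=194.7421: V=(p*·203.2900+(1−p*)·26.5800)/1.12=158.0103; Δ=(203.2900−26.5800)/(231.7431−140.2143)=1.9306; B=V−Δ·S=-217.9685
Node (3,3) S=321.8654: V=(p*·230.3000+(1−p*)·203.2900)/1.12=202.0332; Δ=(230.3000−203.2900)/(383.0198−231.7431)=0.1785; B=V−Δ·S=144.5652
Node (2,0) S=99.0144: V=(p*·68.0460+(1−p*)·276.9607)/1.12=88.5365; Δ=(68.0460−276.9607)/(117.8271−71.2904)=-4.4892; B=V−Δ·S=533.0359
Node (2,1) S=163.6488: V=(p*·158.0103+(1−p*)·68.0460)/1.12=129.1173; Δ=(158.0103−68.0460)/(194.7421−117.8271)=1.1697; B=V−Δ·S=-62.2961
Node (2,2) S=270.4751: V=(p*·202.0332+(1−p*)·158.0103)/1.12=174.5327; Δ=(202.0332−158.0103)/(321.8654−194.7421)=0.3463; B=V−Δ·S=80.8668
Node (1,0) S=137.5200: V=(p*·129.1173+(1−p*)·88.5365)/1.12=109.8869; Δ=(129.1173−88.5365)/(163.6488−99.0144)=0.6279; B=V−Δ·S=23.5450
Node (1,1) S=227.2900: V=(p*·174.5327+(1−p*)·129.1173)/1.12=149.7935; Δ=(174.5327−129.1173)/(270.4751−163.6488)=0.4251; B=V−Δ·S=53.1649
Node (0,0) S=191.0000: V=(p*·149.7935+(1−p*)·109.8869)/1.12=128.4375; Δ=(149.7935−109.8869)/(227.2900−137.5200)=0.4445; B=V−Δ·S=43.5298
As a check, the time-0 holding Δ(0,0)·S0 + B(0,0) comes to 128.4375 — exactly V0.

(0,0): Delta=0.4445 Bond=43.5298
(1,0): Delta=0.6279 Bond=23.5450
(1,1): Delta=0.4251 Bond=53.1649
(2,0): Delta=-4.4892 Bond=533.0359
(2,1): Delta=1.1697 Bond=-62.2961
(2,2): Delta=0.3463 Bond=80.8668
(3,0): Delta=9.9440 Bond=-431.9542
(3,1): Delta=-6.0175 Bond=777.0672
(3,2): Delta=1.9306 Bond=-217.9685
(3,3): Delta=0.1785 Bond=144.5652
V0=128.4375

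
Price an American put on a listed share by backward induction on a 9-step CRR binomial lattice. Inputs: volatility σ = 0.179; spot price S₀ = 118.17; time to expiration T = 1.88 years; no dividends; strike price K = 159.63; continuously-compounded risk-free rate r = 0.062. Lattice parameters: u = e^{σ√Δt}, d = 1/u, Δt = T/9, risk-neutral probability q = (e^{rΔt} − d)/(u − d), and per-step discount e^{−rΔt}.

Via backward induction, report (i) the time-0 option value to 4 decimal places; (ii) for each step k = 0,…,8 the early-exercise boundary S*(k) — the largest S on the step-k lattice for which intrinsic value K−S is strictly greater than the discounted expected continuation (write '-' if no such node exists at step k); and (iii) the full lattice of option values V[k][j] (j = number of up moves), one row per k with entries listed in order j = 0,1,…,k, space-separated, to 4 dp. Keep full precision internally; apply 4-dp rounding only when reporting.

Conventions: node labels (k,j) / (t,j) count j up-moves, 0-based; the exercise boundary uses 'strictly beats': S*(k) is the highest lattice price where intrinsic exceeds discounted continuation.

price = 41.4600
boundary = 118.1700 128.2440 118.1700 128.2440 139.1769 128.2440 139.1769 128.2440 139.1769
tree:
41.4600
50.7427 31.3860
59.2962 41.4600 20.6471
67.1778 50.7427 31.3860 12.6612
74.4403 59.2962 41.4600 20.4531 6.8127
81.1322 67.1778 50.7427 31.3860 12.0300 2.8578
87.2985 74.4403 59.2962 41.4600 20.4531 5.6691 0.7078
92.9804 81.1322 67.1778 50.7427 31.3860 10.9639 1.6265 0.0000
98.2160 87.2985 74.4403 59.2962 41.4600 20.4531 3.7375 0.0000 0.0000
103.0403 92.9804 81.1322 67.1778 50.7427 31.3860 8.5882 0.0000 0.0000 0.0000

params: Δt=0.20889 u=1.08525 d=0.92145 q=0.55914 e^(-rΔt)=0.98713
t_9 payoffs: 103.0403 92.9804 81.1322 67.1778 50.7427 31.3860 8.5882 0.0000 0.0000 0.0000
t_8: node(8,0) S=61.4140 payoff=98.2160 vs cont=96.1619 → 98.2160 [stop]  node(8,1) S=72.3315 payoff=87.2985 vs cont=85.2445 → 87.2985 [stop]  node(8,2) S=85.1897 payoff=74.4403 vs cont=72.3862 → 74.4403 [stop]  node(8,3) S=100.3338 payoff=59.2962 vs cont=57.2421 → 59.2962 [stop]  node(8,4) S=118.1700 payoff=41.4600 vs cont=39.4059 → 41.4600 [stop]  node(8,5) S=139.1769 payoff=20.4531 vs cont=18.3990 → 20.4531 [stop]  node(8,6) S=163.9182 payoff=0.0000 vs cont=3.7375 → 3.7375 [wait]  node(8,7) S=193.0577 payoff=0.0000 vs cont=0.0000 → 0.0000 [wait]  node(8,8) S=227.3773 payoff=0.0000 vs cont=0.0000 → 0.0000 [wait]  ⇒ S*(8)=139.1769
t_7: node(7,0) S=66.6496 payoff=92.9804 vs cont=90.9264 → 92.9804 [stop]  node(7,1) S=78.4978 payoff=81.1322 vs cont=79.0782 → 81.1322 [stop]  node(7,2) S=92.4522 payoff=67.1778 vs cont=65.1237 → 67.1778 [stop]  node(7,3) S=108.8873 payoff=50.7427 vs cont=48.6886 → 50.7427 [stop]  node(7,4) S=128.2440 payoff=31.3860 vs cont=29.3319 → 31.3860 [stop]  node(7,5) S=151.0418 payoff=8.5882 vs cont=10.9639 → 10.9639 [wait]  node(7,6) S=177.8923 payoff=0.0000 vs cont=1.6265 → 1.6265 [wait]  node(7,7) S=209.5160 payoff=0.0000 vs cont=0.0000 → 0.0000 [wait]  ⇒ S*(7)=128.2440
t_6: node(6,0) S=72.3315 payoff=87.2985 vs cont=85.2445 → 87.2985 [stop]  node(6,1) S=85.1897 payoff=74.4403 vs cont=72.3862 → 74.4403 [stop]  node(6,2) S=100.3338 payoff=59.2962 vs cont=57.2421 → 59.2962 [stop]  node(6,3) S=118.1700 payoff=41.4600 vs cont=39.4059 → 41.4600 [stop]  node(6,4) S=139.1769 payoff=20.4531 vs cont=19.7103 → 20.4531 [stop]  node(6,5) S=163.9182 payoff=0.0000 vs cont=5.6691 → 5.6691 [wait]  node(6,6) S=193.0577 payoff=0.0000 vs cont=0.7078 → 0.7078 [wait]  ⇒ S*(6)=139.1769
t_5: node(5,0) S=78.4978 payoff=81.1322 vs cont=79.0782 → 81.1322 [stop]  node(5,1) S=92.4522 payoff=67.1778 vs cont=65.1237 → 67.1778 [stop]  node(5,2) S=108.8873 payoff=50.7427 vs cont=48.6886 → 50.7427 [stop]  node(5,3) S=128.2440 payoff=31.3860 vs cont=29.3319 → 31.3860 [stop]  node(5,4) S=151.0418 payoff=8.5882 vs cont=12.0300 → 12.0300 [wait]  node(5,5) S=177.8923 payoff=0.0000 vs cont=2.8578 → 2.8578 [wait]  ⇒ S*(5)=128.2440
t_4: node(4,0) S=85.1897 payoff=74.4403 vs cont=72.3862 → 74.4403 [stop]  node(4,1) S=100.3338 payoff=59.2962 vs cont=57.2421 → 59.2962 [stop]  node(4,2) S=118.1700 payoff=41.4600 vs cont=39.4059 → 41.4600 [stop]  node(4,3) S=139.1769 payoff=20.4531 vs cont=20.2987 → 20.4531 [stop]  node(4,4) S=163.9182 payoff=0.0000 vs cont=6.8127 → 6.8127 [wait]  ⇒ S*(4)=139.1769
t_3: node(3,0) S=92.4522 payoff=67.1778 vs cont=65.1237 → 67.1778 [stop]  node(3,1) S=108.8873 payoff=50.7427 vs cont=48.6886 → 50.7427 [stop]  node(3,2) S=128.2440 payoff=31.3860 vs cont=29.3319 → 31.3860 [stop]  node(3,3) S=151.0418 payoff=8.5882 vs cont=12.6612 → 12.6612 [wait]  ⇒ S*(3)=128.2440
t_2: node(2,0) S=100.3338 payoff=59.2962 vs cont=57.2421 → 59.2962 [stop]  node(2,1) S=118.1700 payoff=41.4600 vs cont=39.4059 → 41.4600 [stop]  node(2,2) S=139.1769 payoff=20.4531 vs cont=20.6471 → 20.6471 [wait]  ⇒ S*(2)=118.1700
t_1: node(1,0) S=108.8873 payoff=50.7427 vs cont=48.6886 → 50.7427 [stop]  node(1,1) S=128.2440 payoff=31.3860 vs cont=29.4390 → 31.3860 [stop]  ⇒ S*(1)=128.2440
t_0: node(0,0) S=118.1700 payoff=41.4600 vs cont=39.4059 → 41.4600 [stop]  ⇒ S*(0)=118.1700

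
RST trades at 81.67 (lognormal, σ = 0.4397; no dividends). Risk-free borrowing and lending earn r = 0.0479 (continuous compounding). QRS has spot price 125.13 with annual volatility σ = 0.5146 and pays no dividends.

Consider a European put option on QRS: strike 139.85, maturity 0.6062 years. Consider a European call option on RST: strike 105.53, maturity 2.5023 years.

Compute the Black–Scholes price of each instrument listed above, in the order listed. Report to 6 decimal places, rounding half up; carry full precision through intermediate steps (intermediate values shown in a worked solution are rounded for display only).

[QRS put K=139.85]
σ√T = 0.5146·√0.6062 = 0.400662
d₁ = (ln(S/K) + (r+σ²/2)T) / (σ√T) = (ln(125.13/139.85) + (0.0479+0.5146²/2)·0.6062) / 0.400662 = (-0.111217 + 0.109302) / 0.400662 = -0.004781
d₂ = d₁ − σ√T = -0.004781 − 0.400662 = -0.405442
e^{−rT} = 0.971381
N(−d₁) = 0.501907,  N(−d₂) = 0.657424
price = K·e^{−rT}·N(−d₂) − S·N(−d₁) = 89.309416 − 62.803641 = 26.505775
[RST call K=105.53]
σ√T = 0.4397·√2.5023 = 0.695546
d₁ = (ln(S/K) + (r+σ²/2)T) / (σ√T) = (ln(81.67/105.53) + (0.0479+0.4397²/2)·2.5023) / 0.695546 = (-0.256309 + 0.361753) / 0.695546 = 0.151599
d₂ = d₁ − σ√T = 0.151599 − 0.695546 = -0.543948
e^{−rT} = 0.887044
N(d₁) = 0.560248,  N(d₂) = 0.293239
price = S·N(d₁) − K·e^{−rT}·N(d₂) = 45.755483 − 27.450024 = 18.305459

price(QRS put K=139.85) = 26.505775
price(RST call K=105.53) = 18.305459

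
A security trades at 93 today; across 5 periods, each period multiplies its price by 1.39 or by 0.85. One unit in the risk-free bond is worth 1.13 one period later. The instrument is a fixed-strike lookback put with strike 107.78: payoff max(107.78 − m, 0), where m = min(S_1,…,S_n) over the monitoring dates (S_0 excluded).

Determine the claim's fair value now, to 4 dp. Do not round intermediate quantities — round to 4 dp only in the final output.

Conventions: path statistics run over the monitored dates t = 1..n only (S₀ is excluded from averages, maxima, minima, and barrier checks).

price = 11.6963

Risk-neutral up-probability p* = (R−d)/(u−d) = (1.13−0.85)/(1.39−0.85) = 0.5185; the claim prices as the p*-weighted sum of path payoffs discounted by R^5.
Enumerate all 2^5 = 32 price paths (U = up ×1.39, D = down ×0.85); each path with k up-moves has probability p*^k·(1−p*)^(5−k).
DDDDD: m=41.2646, payoff=66.5154, prob=0.025876
UDDDD: m=67.4797, payoff=40.3003, prob=0.027867
DUDDD: m=67.4797, payoff=40.3003, prob=0.027867
UUDDD: m=110.3492, payoff=0.0000, prob=0.030010
DDUDD: m=67.1925, payoff=40.5875, prob=0.027867
UDUDD: m=109.8795, payoff=0.0000, prob=0.030010
DUUDD: m=79.0500, payoff=28.7300, prob=0.030010
UUUDD: m=129.2700, payoff=0.0000, prob=0.032319
DDDUD: m=57.1136, payoff=50.6664, prob=0.027867
UDDUD: m=93.3976, payoff=14.3824, prob=0.030010
DUDUD: m=79.0500, payoff=28.7300, prob=0.030010
UUDUD: m=129.2700, payoff=0.0000, prob=0.032319
DDUUD: m=67.1925, payoff=40.5875, prob=0.030010
UDUUD: m=109.8795, payoff=0.0000, prob=0.032319
DUUUD: m=79.0500, payoff=28.7300, prob=0.032319
UUUUD: m=129.2700, payoff=0.0000, prob=0.034805
DDDDU: m=48.5466, payoff=59.2334, prob=0.027867
UDDDU: m=79.3879, payoff=28.3921, prob=0.030010
DUDDU: m=79.0500, payoff=28.7300, prob=0.030010
UUDDU: m=129.2700, payoff=0.0000, prob=0.032319
DDUDU: m=67.1925, payoff=40.5875, prob=0.030010
UDUDU: m=109.8795, payoff=0.0000, prob=0.032319
DUUDU: m=79.0500, payoff=28.7300, prob=0.032319
UUUDU: m=129.2700, payoff=0.0000, prob=0.034805
DDDUU: m=57.1136, payoff=50.6664, prob=0.030010
UDDUU: m=93.3976, payoff=14.3824, prob=0.032319
DUDUU: m=79.0500, payoff=28.7300, prob=0.032319
UUDUU: m=129.2700, payoff=0.0000, prob=0.034805
DDUUU: m=67.1925, payoff=40.5875, prob=0.032319
UDUUU: m=109.8795, payoff=0.0000, prob=0.034805
DUUUU: m=79.0500, payoff=28.7300, prob=0.034805
UUUUU: m=129.2700, payoff=0.0000, prob=0.037482
Price = Σ prob·payoff / R^5 = 21.549596 / 1.842435 = 11.6963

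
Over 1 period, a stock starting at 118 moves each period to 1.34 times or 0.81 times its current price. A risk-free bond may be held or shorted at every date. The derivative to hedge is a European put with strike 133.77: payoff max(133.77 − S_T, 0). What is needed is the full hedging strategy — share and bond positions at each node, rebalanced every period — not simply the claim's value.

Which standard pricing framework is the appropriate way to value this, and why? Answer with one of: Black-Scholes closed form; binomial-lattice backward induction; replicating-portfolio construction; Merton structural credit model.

Key observation: since the answer must list Δ and B at each node of the 1.34/0.81 lattice on 118, the replicating-portfolio method — solving the two-state system at every node — is the one that applies.

framework: replicating-portfolio construction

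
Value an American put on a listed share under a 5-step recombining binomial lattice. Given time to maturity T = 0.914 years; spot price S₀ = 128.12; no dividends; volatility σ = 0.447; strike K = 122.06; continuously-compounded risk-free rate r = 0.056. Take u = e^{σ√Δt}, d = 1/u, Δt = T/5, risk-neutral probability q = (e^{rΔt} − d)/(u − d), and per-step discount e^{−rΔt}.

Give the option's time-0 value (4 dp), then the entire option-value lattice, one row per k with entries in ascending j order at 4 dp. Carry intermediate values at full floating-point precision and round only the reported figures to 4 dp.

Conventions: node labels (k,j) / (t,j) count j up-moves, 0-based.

Δt=0.18280  u=1.21060  d=0.82604  q=0.47912  discount=0.98982
step 5 (expiry): payoffs max(K−S,0) = 72.7863 49.8469 16.2281 0.0000 0.0000 0.0000
k=4: (k=4,j=0): S=59.6507, K−S=62.4093, hold=61.1662 ⇒ V=62.4093 exercise | (k=4,j=1): S=87.4211, K−S=34.6389, hold=33.3958 ⇒ V=34.6389 exercise | (k=4,j=2): S=128.1200, K−S=0.0000, hold=8.3668 ⇒ V=8.3668 continue | (k=4,j=3): S=187.7663, K−S=0.0000, hold=0.0000 ⇒ V=0.0000 continue | (k=4,j=4): S=275.1809, K−S=0.0000, hold=0.0000 ⇒ V=0.0000 continue
k=3: (k=3,j=0): S=72.2131, K−S=49.8469, hold=48.6038 ⇒ V=49.8469 exercise | (k=3,j=1): S=105.8319, K−S=16.2281, hold=21.8268 ⇒ V=21.8268 continue | (k=3,j=2): S=155.1020, K−S=0.0000, hold=4.3137 ⇒ V=4.3137 continue | (k=3,j=3): S=227.3097, K−S=0.0000, hold=0.0000 ⇒ V=0.0000 continue
k=2: (k=2,j=0): S=87.4211, K−S=34.6389, hold=36.0509 ⇒ V=36.0509 continue | (k=2,j=1): S=128.1200, K−S=0.0000, hold=13.2990 ⇒ V=13.2990 continue | (k=2,j=2): S=187.7663, K−S=0.0000, hold=2.2240 ⇒ V=2.2240 continue
k=1: (k=1,j=0): S=105.8319, K−S=16.2281, hold=24.8938 ⇒ V=24.8938 continue | (k=1,j=1): S=155.1020, K−S=0.0000, hold=7.9113 ⇒ V=7.9113 continue
k=0: (k=0,j=0): S=128.1200, K−S=0.0000, hold=16.5865 ⇒ V=16.5865 continue

price = 16.5865
tree:
16.5865
24.8938 7.9113
36.0509 13.2990 2.2240
49.8469 21.8268 4.3137 0.0000
62.4093 34.6389 8.3668 0.0000 0.0000
72.7863 49.8469 16.2281 0.0000 0.0000 0.0000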